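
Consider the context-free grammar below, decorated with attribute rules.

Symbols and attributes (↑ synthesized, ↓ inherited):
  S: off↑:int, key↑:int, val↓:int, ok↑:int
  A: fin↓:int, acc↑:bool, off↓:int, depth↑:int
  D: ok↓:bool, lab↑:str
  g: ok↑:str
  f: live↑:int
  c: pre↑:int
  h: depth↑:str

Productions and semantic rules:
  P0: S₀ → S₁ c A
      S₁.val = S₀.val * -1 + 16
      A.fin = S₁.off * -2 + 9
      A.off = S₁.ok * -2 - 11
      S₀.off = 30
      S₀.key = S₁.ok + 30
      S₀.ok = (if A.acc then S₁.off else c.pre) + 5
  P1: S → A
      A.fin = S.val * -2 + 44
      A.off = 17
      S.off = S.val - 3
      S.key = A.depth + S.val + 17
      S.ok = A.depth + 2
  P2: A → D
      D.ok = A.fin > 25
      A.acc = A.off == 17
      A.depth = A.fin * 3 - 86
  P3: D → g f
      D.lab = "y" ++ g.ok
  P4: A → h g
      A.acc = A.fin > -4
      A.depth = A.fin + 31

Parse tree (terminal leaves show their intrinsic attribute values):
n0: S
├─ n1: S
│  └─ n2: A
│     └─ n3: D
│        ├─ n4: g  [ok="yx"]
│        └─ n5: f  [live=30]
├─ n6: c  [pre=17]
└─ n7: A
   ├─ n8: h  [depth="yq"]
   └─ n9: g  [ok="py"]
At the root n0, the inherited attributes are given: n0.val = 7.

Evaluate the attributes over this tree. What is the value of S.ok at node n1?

1. n0.val = 7  [given at root]
2. n1.val = 9  [S₀.val * -1 + 16]
3. n2.fin = 26  [S.val * -2 + 44]
4. n2.off = 17  [17]
5. n3.ok = true  [A.fin > 25]
6. n4.ok = "yx"  [terminal]
7. n5.live = 30  [terminal]
8. n3.lab = "yyx"  ["y" ++ g.ok]
9. n2.acc = true  [A.off == 17]
10. n2.depth = -8  [A.fin * 3 - 86]
11. n1.off = 6  [S.val - 3]
12. n1.key = 18  [A.depth + S.val + 17]
13. n1.ok = -6  [A.depth + 2]
14. n6.pre = 17  [terminal]
15. n7.fin = -3  [S₁.off * -2 + 9]
16. n7.off = 1  [S₁.ok * -2 - 11]
17. n8.depth = "yq"  [terminal]
18. n9.ok = "py"  [terminal]
19. n7.acc = true  [A.fin > -4]
20. n7.depth = 28  [A.fin + 31]
21. n0.off = 30  [30]
22. n0.key = 24  [S₁.ok + 30]
23. n0.ok = 11  [(if A.acc then S₁.off else c.pre) + 5]

-6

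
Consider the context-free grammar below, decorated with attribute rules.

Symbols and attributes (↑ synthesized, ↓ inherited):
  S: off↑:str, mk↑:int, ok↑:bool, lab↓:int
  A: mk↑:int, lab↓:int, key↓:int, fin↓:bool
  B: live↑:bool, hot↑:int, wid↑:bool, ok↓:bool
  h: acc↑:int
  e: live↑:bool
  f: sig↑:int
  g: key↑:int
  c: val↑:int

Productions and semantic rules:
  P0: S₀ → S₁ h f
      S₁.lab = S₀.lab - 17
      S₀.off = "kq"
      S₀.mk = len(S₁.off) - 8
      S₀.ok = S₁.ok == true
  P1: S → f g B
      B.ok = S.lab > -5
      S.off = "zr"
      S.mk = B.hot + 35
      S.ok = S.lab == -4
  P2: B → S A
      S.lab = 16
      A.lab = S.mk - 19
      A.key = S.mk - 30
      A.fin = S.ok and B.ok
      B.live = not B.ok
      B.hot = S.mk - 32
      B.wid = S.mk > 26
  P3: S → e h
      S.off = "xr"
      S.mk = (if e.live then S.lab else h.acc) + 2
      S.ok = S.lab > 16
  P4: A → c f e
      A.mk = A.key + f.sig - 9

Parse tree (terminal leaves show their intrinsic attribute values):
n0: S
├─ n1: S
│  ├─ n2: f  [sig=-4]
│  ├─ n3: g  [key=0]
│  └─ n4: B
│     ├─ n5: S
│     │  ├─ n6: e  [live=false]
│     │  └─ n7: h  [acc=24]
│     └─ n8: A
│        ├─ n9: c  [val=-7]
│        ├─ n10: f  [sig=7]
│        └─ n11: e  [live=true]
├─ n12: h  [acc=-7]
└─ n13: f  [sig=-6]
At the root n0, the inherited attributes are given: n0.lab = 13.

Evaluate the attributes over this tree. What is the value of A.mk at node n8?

1. n0.lab = 13  [given at root]
2. n1.lab = -4  [S₀.lab - 17]
3. n2.sig = -4  [terminal]
4. n3.key = 0  [terminal]
5. n4.ok = true  [S.lab > -5]
6. n5.lab = 16  [16]
7. n6.live = false  [terminal]
8. n7.acc = 24  [terminal]
9. n5.off = "xr"  ["xr"]
10. n5.mk = 26  [(if e.live then S.lab else h.acc) + 2]
11. n5.ok = false  [S.lab > 16]
12. n8.lab = 7  [S.mk - 19]
13. n8.key = -4  [S.mk - 30]
14. n8.fin = false  [S.ok and B.ok]
15. n9.val = -7  [terminal]
16. n10.sig = 7  [terminal]
17. n11.live = true  [terminal]
18. n8.mk = -6  [A.key + f.sig - 9]
19. n4.live = false  [not B.ok]
20. n4.hot = -6  [S.mk - 32]
21. n4.wid = false  [S.mk > 26]
22. n1.off = "zr"  ["zr"]
23. n1.mk = 29  [B.hot + 35]
24. n1.ok = true  [S.lab == -4]
25. n12.acc = -7  [terminal]
26. n13.sig = -6  [terminal]
27. n0.off = "kq"  ["kq"]
28. n0.mk = -6  [len(S₁.off) - 8]
29. n0.ok = true  [S₁.ok == true]

-6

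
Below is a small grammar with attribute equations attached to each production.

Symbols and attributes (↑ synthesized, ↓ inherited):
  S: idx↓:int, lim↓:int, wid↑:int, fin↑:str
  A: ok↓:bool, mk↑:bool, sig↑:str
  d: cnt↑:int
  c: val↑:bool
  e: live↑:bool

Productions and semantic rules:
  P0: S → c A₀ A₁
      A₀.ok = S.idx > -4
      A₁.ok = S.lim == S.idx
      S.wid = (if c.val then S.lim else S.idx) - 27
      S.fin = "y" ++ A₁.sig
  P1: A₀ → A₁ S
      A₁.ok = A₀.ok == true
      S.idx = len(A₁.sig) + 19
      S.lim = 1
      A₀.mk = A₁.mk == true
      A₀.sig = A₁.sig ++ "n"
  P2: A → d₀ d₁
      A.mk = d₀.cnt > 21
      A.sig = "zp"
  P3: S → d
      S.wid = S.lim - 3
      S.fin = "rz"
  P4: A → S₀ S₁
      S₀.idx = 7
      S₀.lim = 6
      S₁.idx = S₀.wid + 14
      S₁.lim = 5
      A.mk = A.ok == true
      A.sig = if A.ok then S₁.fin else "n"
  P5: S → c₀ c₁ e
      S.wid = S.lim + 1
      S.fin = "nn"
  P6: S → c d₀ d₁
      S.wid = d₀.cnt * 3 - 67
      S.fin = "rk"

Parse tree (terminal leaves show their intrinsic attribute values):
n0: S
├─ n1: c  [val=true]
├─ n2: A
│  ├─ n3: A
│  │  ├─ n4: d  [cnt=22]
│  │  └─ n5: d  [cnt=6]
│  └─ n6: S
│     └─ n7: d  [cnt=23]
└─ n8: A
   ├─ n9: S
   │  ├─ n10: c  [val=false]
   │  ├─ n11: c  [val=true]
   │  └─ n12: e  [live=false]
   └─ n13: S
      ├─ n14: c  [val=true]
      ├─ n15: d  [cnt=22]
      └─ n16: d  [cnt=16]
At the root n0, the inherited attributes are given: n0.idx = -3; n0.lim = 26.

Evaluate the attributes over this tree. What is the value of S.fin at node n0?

"yn"

1. n0.idx = -3  [given at root]
2. n0.lim = 26  [given at root]
3. n1.val = true  [terminal]
4. n2.ok = true  [S.idx > -4]
5. n3.ok = true  [A₀.ok == true]
6. n4.cnt = 22  [terminal]
7. n5.cnt = 6  [terminal]
8. n3.mk = true  [d₀.cnt > 21]
9. n3.sig = "zp"  ["zp"]
10. n6.idx = 21  [len(A₁.sig) + 19]
11. n6.lim = 1  [1]
12. n7.cnt = 23  [terminal]
13. n6.wid = -2  [S.lim - 3]
14. n6.fin = "rz"  ["rz"]
15. n2.mk = true  [A₁.mk == true]
16. n2.sig = "zpn"  [A₁.sig ++ "n"]
17. n8.ok = false  [S.lim == S.idx]
18. n9.idx = 7  [7]
19. n9.lim = 6  [6]
20. n10.val = false  [terminal]
21. n11.val = true  [terminal]
22. n12.live = false  [terminal]
23. n9.wid = 7  [S.lim + 1]
24. n9.fin = "nn"  ["nn"]
25. n13.idx = 21  [S₀.wid + 14]
26. n13.lim = 5  [5]
27. n14.val = true  [terminal]
28. n15.cnt = 22  [terminal]
29. n16.cnt = 16  [terminal]
30. n13.wid = -1  [d₀.cnt * 3 - 67]
31. n13.fin = "rk"  ["rk"]
32. n8.mk = false  [A.ok == true]
33. n8.sig = "n"  [if A.ok then S₁.fin else "n"]
34. n0.wid = -1  [(if c.val then S.lim else S.idx) - 27]
35. n0.fin = "yn"  ["y" ++ A₁.sig]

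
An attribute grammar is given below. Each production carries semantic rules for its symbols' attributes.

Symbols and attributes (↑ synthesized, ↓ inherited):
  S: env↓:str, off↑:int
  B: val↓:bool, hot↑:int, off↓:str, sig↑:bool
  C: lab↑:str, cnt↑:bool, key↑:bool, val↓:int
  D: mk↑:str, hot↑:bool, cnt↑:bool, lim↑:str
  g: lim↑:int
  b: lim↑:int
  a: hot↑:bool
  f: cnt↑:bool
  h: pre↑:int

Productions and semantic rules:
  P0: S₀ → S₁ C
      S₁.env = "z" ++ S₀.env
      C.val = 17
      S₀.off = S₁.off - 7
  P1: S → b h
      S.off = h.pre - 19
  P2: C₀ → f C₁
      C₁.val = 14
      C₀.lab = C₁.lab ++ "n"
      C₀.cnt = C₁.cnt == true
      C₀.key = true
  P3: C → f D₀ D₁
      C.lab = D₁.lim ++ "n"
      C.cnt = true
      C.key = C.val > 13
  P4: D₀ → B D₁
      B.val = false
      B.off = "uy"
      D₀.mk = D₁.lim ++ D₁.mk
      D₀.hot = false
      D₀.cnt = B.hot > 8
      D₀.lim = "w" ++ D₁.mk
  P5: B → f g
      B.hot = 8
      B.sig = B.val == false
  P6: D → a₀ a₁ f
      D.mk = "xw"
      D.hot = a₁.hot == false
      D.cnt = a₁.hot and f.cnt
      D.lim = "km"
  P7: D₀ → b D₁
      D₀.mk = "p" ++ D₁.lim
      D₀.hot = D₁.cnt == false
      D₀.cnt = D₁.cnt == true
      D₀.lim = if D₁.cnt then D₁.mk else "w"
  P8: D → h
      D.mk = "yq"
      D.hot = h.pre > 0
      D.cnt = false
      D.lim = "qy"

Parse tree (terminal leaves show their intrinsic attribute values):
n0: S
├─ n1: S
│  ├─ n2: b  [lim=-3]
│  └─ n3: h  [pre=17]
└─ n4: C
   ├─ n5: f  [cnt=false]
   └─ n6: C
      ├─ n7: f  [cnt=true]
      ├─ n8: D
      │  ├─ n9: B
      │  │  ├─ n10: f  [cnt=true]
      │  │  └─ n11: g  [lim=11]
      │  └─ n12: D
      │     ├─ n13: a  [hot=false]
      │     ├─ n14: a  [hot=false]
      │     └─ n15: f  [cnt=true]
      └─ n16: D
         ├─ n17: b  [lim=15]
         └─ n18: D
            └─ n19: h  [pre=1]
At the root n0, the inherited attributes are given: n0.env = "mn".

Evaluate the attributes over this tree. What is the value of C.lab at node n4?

"wnn"

1. n0.env = "mn"  [given at root]
2. n1.env = "zmn"  ["z" ++ S₀.env]
3. n2.lim = -3  [terminal]
4. n3.pre = 17  [terminal]
5. n1.off = -2  [h.pre - 19]
6. n4.val = 17  [17]
7. n5.cnt = false  [terminal]
8. n6.val = 14  [14]
9. n7.cnt = true  [terminal]
10. n9.val = false  [false]
11. n9.off = "uy"  ["uy"]
12. n10.cnt = true  [terminal]
13. n11.lim = 11  [terminal]
14. n9.hot = 8  [8]
15. n9.sig = true  [B.val == false]
16. n13.hot = false  [terminal]
17. n14.hot = false  [terminal]
18. n15.cnt = true  [terminal]
19. n12.mk = "xw"  ["xw"]
20. n12.hot = true  [a₁.hot == false]
21. n12.cnt = false  [a₁.hot and f.cnt]
22. n12.lim = "km"  ["km"]
23. n8.mk = "kmxw"  [D₁.lim ++ D₁.mk]
24. n8.hot = false  [false]
25. n8.cnt = false  [B.hot > 8]
26. n8.lim = "wxw"  ["w" ++ D₁.mk]
27. n17.lim = 15  [terminal]
28. n19.pre = 1  [terminal]
29. n18.mk = "yq"  ["yq"]
30. n18.hot = true  [h.pre > 0]
31. n18.cnt = false  [false]
32. n18.lim = "qy"  ["qy"]
33. n16.mk = "pqy"  ["p" ++ D₁.lim]
34. n16.hot = true  [D₁.cnt == false]
35. n16.cnt = false  [D₁.cnt == true]
36. n16.lim = "w"  [if D₁.cnt then D₁.mk else "w"]
37. n6.lab = "wn"  [D₁.lim ++ "n"]
38. n6.cnt = true  [true]
39. n6.key = true  [C.val > 13]
40. n4.lab = "wnn"  [C₁.lab ++ "n"]
41. n4.cnt = true  [C₁.cnt == true]
42. n4.key = true  [true]
43. n0.off = -9  [S₁.off - 7]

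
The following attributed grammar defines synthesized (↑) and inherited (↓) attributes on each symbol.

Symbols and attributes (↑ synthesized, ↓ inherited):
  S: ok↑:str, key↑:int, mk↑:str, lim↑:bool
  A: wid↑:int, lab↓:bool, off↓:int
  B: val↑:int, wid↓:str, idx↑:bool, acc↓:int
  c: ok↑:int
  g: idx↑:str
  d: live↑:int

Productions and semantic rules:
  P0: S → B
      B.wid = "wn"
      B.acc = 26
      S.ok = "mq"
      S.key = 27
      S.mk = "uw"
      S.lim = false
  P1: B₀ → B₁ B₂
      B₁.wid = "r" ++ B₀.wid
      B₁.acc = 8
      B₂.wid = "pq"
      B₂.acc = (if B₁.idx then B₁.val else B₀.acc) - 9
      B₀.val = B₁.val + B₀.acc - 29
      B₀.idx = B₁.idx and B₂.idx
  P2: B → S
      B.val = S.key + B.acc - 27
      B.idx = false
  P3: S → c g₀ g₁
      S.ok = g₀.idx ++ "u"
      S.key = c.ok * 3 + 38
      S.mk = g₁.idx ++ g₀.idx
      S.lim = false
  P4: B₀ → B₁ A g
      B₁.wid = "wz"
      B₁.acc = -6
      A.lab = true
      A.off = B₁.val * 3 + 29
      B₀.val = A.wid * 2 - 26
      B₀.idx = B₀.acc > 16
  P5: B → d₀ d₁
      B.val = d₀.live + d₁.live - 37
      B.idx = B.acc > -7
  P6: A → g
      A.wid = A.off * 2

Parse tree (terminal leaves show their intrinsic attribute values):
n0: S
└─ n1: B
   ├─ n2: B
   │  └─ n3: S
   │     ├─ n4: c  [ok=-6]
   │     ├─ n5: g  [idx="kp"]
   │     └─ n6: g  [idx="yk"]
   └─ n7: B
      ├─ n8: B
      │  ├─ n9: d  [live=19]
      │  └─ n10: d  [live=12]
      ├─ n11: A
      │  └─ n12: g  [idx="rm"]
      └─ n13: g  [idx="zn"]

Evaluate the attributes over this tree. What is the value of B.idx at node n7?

true

1. n1.wid = "wn"  ["wn"]
2. n1.acc = 26  [26]
3. n2.wid = "rwn"  ["r" ++ B₀.wid]
4. n2.acc = 8  [8]
5. n4.ok = -6  [terminal]
6. n5.idx = "kp"  [terminal]
7. n6.idx = "yk"  [terminal]
8. n3.ok = "kpu"  [g₀.idx ++ "u"]
9. n3.key = 20  [c.ok * 3 + 38]
10. n3.mk = "ykkp"  [g₁.idx ++ g₀.idx]
11. n3.lim = false  [false]
12. n2.val = 1  [S.key + B.acc - 27]
13. n2.idx = false  [false]
14. n7.wid = "pq"  ["pq"]
15. n7.acc = 17  [(if B₁.idx then B₁.val else B₀.acc) - 9]
16. n8.wid = "wz"  ["wz"]
17. n8.acc = -6  [-6]
18. n9.live = 19  [terminal]
19. n10.live = 12  [terminal]
20. n8.val = -6  [d₀.live + d₁.live - 37]
21. n8.idx = true  [B.acc > -7]
22. n11.lab = true  [true]
23. n11.off = 11  [B₁.val * 3 + 29]
24. n12.idx = "rm"  [terminal]
25. n11.wid = 22  [A.off * 2]
26. n13.idx = "zn"  [terminal]
27. n7.val = 18  [A.wid * 2 - 26]
28. n7.idx = true  [B₀.acc > 16]
29. n1.val = -2  [B₁.val + B₀.acc - 29]
30. n1.idx = false  [B₁.idx and B₂.idx]
31. n0.ok = "mq"  ["mq"]
32. n0.key = 27  [27]
33. n0.mk = "uw"  ["uw"]
34. n0.lim = false  [false]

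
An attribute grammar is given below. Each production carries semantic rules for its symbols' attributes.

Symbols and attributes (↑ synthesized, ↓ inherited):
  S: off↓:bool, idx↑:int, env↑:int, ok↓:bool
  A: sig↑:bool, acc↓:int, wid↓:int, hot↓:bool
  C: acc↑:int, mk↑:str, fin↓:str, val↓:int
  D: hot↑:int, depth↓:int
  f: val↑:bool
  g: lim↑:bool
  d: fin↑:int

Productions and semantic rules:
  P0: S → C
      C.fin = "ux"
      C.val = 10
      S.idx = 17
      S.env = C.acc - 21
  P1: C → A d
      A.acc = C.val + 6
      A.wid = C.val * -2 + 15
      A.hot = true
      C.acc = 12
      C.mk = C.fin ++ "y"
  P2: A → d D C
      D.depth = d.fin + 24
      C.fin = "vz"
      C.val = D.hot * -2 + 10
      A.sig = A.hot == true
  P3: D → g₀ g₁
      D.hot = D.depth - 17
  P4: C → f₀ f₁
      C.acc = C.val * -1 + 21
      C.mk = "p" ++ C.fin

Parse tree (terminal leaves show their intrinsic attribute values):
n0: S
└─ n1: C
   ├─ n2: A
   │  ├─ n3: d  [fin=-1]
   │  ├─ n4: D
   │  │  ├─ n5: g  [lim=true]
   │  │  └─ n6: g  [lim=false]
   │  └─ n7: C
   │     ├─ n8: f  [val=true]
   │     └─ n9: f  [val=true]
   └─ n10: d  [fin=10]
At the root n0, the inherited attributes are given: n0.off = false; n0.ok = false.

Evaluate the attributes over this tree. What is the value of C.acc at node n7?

23

1. n0.off = false  [given at root]
2. n0.ok = false  [given at root]
3. n1.fin = "ux"  ["ux"]
4. n1.val = 10  [10]
5. n2.acc = 16  [C.val + 6]
6. n2.wid = -5  [C.val * -2 + 15]
7. n2.hot = true  [true]
8. n3.fin = -1  [terminal]
9. n4.depth = 23  [d.fin + 24]
10. n5.lim = true  [terminal]
11. n6.lim = false  [terminal]
12. n4.hot = 6  [D.depth - 17]
13. n7.fin = "vz"  ["vz"]
14. n7.val = -2  [D.hot * -2 + 10]
15. n8.val = true  [terminal]
16. n9.val = true  [terminal]
17. n7.acc = 23  [C.val * -1 + 21]
18. n7.mk = "pvz"  ["p" ++ C.fin]
19. n2.sig = true  [A.hot == true]
20. n10.fin = 10  [terminal]
21. n1.acc = 12  [12]
22. n1.mk = "uxy"  [C.fin ++ "y"]
23. n0.idx = 17  [17]
24. n0.env = -9  [C.acc - 21]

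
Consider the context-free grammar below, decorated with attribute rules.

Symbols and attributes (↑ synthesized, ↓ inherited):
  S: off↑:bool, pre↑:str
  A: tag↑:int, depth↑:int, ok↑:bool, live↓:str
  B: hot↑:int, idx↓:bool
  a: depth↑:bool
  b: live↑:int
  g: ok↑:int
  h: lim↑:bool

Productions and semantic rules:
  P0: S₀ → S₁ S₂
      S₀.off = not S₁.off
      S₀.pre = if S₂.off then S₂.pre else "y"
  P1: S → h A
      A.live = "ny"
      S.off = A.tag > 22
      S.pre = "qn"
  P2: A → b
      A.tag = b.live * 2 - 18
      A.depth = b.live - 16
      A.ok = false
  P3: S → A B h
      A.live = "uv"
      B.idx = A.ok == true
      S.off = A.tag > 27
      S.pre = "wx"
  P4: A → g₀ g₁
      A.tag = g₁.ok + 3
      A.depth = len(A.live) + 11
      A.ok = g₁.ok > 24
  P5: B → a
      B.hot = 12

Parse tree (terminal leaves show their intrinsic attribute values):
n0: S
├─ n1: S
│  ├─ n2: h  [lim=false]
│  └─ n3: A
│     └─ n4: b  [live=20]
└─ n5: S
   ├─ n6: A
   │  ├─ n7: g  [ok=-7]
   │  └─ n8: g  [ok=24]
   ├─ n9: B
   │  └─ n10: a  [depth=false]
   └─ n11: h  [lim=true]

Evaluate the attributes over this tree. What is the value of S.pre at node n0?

"y"

1. n2.lim = false  [terminal]
2. n3.live = "ny"  ["ny"]
3. n4.live = 20  [terminal]
4. n3.tag = 22  [b.live * 2 - 18]
5. n3.depth = 4  [b.live - 16]
6. n3.ok = false  [false]
7. n1.off = false  [A.tag > 22]
8. n1.pre = "qn"  ["qn"]
9. n6.live = "uv"  ["uv"]
10. n7.ok = -7  [terminal]
11. n8.ok = 24  [terminal]
12. n6.tag = 27  [g₁.ok + 3]
13. n6.depth = 13  [len(A.live) + 11]
14. n6.ok = false  [g₁.ok > 24]
15. n9.idx = false  [A.ok == true]
16. n10.depth = false  [terminal]
17. n9.hot = 12  [12]
18. n11.lim = true  [terminal]
19. n5.off = false  [A.tag > 27]
20. n5.pre = "wx"  ["wx"]
21. n0.off = true  [not S₁.off]
22. n0.pre = "y"  [if S₂.off then S₂.pre else "y"]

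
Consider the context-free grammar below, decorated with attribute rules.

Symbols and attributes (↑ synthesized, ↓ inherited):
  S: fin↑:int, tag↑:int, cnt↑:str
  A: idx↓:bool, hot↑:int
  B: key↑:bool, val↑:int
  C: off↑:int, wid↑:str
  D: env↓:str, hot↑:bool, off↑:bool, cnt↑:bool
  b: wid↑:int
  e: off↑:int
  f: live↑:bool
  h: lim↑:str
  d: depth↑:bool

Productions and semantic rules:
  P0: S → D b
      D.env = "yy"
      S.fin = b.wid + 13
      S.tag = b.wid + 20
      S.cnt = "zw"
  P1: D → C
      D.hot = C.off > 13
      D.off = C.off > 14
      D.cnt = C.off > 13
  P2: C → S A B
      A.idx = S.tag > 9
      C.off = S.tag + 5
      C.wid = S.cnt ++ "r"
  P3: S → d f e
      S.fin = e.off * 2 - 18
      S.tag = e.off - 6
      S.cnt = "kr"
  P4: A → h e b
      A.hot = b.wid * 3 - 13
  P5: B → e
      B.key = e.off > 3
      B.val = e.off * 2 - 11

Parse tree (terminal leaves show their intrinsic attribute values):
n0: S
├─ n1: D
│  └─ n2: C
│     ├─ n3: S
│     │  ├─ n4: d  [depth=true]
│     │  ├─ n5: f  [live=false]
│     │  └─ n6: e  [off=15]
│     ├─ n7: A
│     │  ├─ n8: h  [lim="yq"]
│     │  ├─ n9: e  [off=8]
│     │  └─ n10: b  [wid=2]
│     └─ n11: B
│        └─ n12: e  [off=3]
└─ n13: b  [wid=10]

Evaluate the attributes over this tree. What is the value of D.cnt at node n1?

1. n1.env = "yy"  ["yy"]
2. n4.depth = true  [terminal]
3. n5.live = false  [terminal]
4. n6.off = 15  [terminal]
5. n3.fin = 12  [e.off * 2 - 18]
6. n3.tag = 9  [e.off - 6]
7. n3.cnt = "kr"  ["kr"]
8. n7.idx = false  [S.tag > 9]
9. n8.lim = "yq"  [terminal]
10. n9.off = 8  [terminal]
11. n10.wid = 2  [terminal]
12. n7.hot = -7  [b.wid * 3 - 13]
13. n12.off = 3  [terminal]
14. n11.key = false  [e.off > 3]
15. n11.val = -5  [e.off * 2 - 11]
16. n2.off = 14  [S.tag + 5]
17. n2.wid = "krr"  [S.cnt ++ "r"]
18. n1.hot = true  [C.off > 13]
19. n1.off = false  [C.off > 14]
20. n1.cnt = true  [C.off > 13]
21. n13.wid = 10  [terminal]
22. n0.fin = 23  [b.wid + 13]
23. n0.tag = 30  [b.wid + 20]
24. n0.cnt = "zw"  ["zw"]

true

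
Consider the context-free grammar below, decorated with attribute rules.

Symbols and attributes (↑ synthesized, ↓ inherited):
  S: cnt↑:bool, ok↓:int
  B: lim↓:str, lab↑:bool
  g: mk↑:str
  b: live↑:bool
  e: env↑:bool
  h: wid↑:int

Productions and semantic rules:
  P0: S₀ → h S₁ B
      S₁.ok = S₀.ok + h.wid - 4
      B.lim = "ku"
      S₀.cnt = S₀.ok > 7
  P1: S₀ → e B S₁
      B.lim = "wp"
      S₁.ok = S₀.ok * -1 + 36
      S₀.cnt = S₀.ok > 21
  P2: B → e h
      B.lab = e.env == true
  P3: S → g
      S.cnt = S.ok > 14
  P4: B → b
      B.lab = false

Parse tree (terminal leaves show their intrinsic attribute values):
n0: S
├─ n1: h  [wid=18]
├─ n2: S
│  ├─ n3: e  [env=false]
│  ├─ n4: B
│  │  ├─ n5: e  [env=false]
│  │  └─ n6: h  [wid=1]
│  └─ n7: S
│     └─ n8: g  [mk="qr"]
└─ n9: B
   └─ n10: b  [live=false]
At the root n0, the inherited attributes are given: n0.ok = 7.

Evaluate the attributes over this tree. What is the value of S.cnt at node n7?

true

1. n0.ok = 7  [given at root]
2. n1.wid = 18  [terminal]
3. n2.ok = 21  [S₀.ok + h.wid - 4]
4. n3.env = false  [terminal]
5. n4.lim = "wp"  ["wp"]
6. n5.env = false  [terminal]
7. n6.wid = 1  [terminal]
8. n4.lab = false  [e.env == true]
9. n7.ok = 15  [S₀.ok * -1 + 36]
10. n8.mk = "qr"  [terminal]
11. n7.cnt = true  [S.ok > 14]
12. n2.cnt = false  [S₀.ok > 21]
13. n9.lim = "ku"  ["ku"]
14. n10.live = false  [terminal]
15. n9.lab = false  [false]
16. n0.cnt = false  [S₀.ok > 7]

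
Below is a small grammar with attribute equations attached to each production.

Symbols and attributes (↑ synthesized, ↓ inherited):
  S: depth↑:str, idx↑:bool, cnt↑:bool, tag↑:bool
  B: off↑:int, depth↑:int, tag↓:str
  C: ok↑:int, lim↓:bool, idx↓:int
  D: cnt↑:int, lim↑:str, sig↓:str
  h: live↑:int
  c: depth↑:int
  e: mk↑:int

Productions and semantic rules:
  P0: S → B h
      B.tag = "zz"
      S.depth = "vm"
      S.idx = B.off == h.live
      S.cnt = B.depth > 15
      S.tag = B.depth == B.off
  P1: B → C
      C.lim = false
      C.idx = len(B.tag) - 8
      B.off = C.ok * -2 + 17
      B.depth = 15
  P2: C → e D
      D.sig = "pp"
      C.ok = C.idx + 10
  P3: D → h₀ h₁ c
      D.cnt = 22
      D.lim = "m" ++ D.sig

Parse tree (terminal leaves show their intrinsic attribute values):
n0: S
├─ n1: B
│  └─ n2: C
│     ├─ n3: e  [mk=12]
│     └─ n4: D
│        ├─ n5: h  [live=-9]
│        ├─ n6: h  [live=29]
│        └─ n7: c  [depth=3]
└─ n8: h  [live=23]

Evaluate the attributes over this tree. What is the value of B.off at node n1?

9

1. n1.tag = "zz"  ["zz"]
2. n2.lim = false  [false]
3. n2.idx = -6  [len(B.tag) - 8]
4. n3.mk = 12  [terminal]
5. n4.sig = "pp"  ["pp"]
6. n5.live = -9  [terminal]
7. n6.live = 29  [terminal]
8. n7.depth = 3  [terminal]
9. n4.cnt = 22  [22]
10. n4.lim = "mpp"  ["m" ++ D.sig]
11. n2.ok = 4  [C.idx + 10]
12. n1.off = 9  [C.ok * -2 + 17]
13. n1.depth = 15  [15]
14. n8.live = 23  [terminal]
15. n0.depth = "vm"  ["vm"]
16. n0.idx = false  [B.off == h.live]
17. n0.cnt = false  [B.depth > 15]
18. n0.tag = false  [B.depth == B.off]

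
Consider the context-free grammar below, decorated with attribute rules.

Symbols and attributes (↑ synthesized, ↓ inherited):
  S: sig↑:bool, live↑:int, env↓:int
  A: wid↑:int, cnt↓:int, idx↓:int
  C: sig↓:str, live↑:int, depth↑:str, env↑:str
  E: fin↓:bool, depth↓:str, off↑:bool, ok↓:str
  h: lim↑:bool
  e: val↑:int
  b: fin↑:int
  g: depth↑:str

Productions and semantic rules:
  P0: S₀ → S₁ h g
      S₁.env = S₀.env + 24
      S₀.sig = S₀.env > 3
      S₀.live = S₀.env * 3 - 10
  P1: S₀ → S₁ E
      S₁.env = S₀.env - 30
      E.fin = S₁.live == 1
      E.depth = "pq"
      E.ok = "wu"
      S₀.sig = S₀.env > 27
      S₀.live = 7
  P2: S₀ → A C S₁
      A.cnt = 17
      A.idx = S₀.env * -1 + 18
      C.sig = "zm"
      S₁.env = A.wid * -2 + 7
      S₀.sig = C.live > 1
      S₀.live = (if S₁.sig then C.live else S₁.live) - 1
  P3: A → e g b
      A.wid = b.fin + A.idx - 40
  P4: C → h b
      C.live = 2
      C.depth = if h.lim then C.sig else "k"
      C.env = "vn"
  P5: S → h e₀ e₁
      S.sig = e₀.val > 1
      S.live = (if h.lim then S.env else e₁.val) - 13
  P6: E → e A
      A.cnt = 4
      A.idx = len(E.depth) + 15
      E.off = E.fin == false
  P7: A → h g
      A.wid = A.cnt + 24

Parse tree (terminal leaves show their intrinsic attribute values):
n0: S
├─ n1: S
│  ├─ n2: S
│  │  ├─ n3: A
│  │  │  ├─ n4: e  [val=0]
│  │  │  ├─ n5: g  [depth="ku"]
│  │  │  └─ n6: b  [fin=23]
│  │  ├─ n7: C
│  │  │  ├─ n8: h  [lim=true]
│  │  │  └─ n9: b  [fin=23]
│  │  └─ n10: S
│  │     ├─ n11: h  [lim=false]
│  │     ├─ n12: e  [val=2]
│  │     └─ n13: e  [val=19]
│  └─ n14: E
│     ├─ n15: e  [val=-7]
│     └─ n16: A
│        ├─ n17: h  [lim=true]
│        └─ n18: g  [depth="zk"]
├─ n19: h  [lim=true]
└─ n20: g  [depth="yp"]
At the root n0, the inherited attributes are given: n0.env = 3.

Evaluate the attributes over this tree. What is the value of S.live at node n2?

1

1. n0.env = 3  [given at root]
2. n1.env = 27  [S₀.env + 24]
3. n2.env = -3  [S₀.env - 30]
4. n3.cnt = 17  [17]
5. n3.idx = 21  [S₀.env * -1 + 18]
6. n4.val = 0  [terminal]
7. n5.depth = "ku"  [terminal]
8. n6.fin = 23  [terminal]
9. n3.wid = 4  [b.fin + A.idx - 40]
10. n7.sig = "zm"  ["zm"]
11. n8.lim = true  [terminal]
12. n9.fin = 23  [terminal]
13. n7.live = 2  [2]
14. n7.depth = "zm"  [if h.lim then C.sig else "k"]
15. n7.env = "vn"  ["vn"]
16. n10.env = -1  [A.wid * -2 + 7]
17. n11.lim = false  [terminal]
18. n12.val = 2  [terminal]
19. n13.val = 19  [terminal]
20. n10.sig = true  [e₀.val > 1]
21. n10.live = 6  [(if h.lim then S.env else e₁.val) - 13]
22. n2.sig = true  [C.live > 1]
23. n2.live = 1  [(if S₁.sig then C.live else S₁.live) - 1]
24. n14.fin = true  [S₁.live == 1]
25. n14.depth = "pq"  ["pq"]
26. n14.ok = "wu"  ["wu"]
27. n15.val = -7  [terminal]
28. n16.cnt = 4  [4]
29. n16.idx = 17  [len(E.depth) + 15]
30. n17.lim = true  [terminal]
31. n18.depth = "zk"  [terminal]
32. n16.wid = 28  [A.cnt + 24]
33. n14.off = false  [E.fin == false]
34. n1.sig = false  [S₀.env > 27]
35. n1.live = 7  [7]
36. n19.lim = true  [terminal]
37. n20.depth = "yp"  [terminal]
38. n0.sig = false  [S₀.env > 3]
39. n0.live = -1  [S₀.env * 3 - 10]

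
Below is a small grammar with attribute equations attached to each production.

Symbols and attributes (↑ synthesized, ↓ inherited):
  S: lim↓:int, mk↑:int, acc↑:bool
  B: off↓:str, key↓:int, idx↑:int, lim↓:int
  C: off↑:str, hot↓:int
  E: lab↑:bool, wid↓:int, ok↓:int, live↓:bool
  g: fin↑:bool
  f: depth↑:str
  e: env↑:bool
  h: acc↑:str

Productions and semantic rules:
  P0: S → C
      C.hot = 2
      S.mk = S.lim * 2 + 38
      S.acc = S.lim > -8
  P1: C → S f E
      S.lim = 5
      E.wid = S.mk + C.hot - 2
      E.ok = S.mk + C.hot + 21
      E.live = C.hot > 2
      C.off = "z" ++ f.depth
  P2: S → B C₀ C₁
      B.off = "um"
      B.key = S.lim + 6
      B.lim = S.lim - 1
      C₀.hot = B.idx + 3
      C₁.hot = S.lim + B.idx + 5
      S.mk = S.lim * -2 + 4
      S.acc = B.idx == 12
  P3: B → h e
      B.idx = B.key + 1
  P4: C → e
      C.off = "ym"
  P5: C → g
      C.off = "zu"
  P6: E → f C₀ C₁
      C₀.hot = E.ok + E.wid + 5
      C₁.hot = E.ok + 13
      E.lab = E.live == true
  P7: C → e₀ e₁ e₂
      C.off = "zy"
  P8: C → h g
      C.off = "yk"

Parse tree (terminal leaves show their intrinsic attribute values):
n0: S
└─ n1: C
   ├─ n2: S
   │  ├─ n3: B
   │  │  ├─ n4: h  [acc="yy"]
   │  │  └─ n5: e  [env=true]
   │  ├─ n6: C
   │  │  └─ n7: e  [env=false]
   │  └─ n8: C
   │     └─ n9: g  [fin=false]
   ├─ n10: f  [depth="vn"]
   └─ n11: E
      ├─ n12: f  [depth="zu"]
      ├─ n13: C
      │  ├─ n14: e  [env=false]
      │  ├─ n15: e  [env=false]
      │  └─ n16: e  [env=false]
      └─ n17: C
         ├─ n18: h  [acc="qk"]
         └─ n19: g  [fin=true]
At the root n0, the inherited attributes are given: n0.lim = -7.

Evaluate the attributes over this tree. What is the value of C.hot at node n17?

1. n0.lim = -7  [given at root]
2. n1.hot = 2  [2]
3. n2.lim = 5  [5]
4. n3.off = "um"  ["um"]
5. n3.key = 11  [S.lim + 6]
6. n3.lim = 4  [S.lim - 1]
7. n4.acc = "yy"  [terminal]
8. n5.env = true  [terminal]
9. n3.idx = 12  [B.key + 1]
10. n6.hot = 15  [B.idx + 3]
11. n7.env = false  [terminal]
12. n6.off = "ym"  ["ym"]
13. n8.hot = 22  [S.lim + B.idx + 5]
14. n9.fin = false  [terminal]
15. n8.off = "zu"  ["zu"]
16. n2.mk = -6  [S.lim * -2 + 4]
17. n2.acc = true  [B.idx == 12]
18. n10.depth = "vn"  [terminal]
19. n11.wid = -6  [S.mk + C.hot - 2]
20. n11.ok = 17  [S.mk + C.hot + 21]
21. n11.live = false  [C.hot > 2]
22. n12.depth = "zu"  [terminal]
23. n13.hot = 16  [E.ok + E.wid + 5]
24. n14.env = false  [terminal]
25. n15.env = false  [terminal]
26. n16.env = false  [terminal]
27. n13.off = "zy"  ["zy"]
28. n17.hot = 30  [E.ok + 13]
29. n18.acc = "qk"  [terminal]
30. n19.fin = true  [terminal]
31. n17.off = "yk"  ["yk"]
32. n11.lab = false  [E.live == true]
33. n1.off = "zvn"  ["z" ++ f.depth]
34. n0.mk = 24  [S.lim * 2 + 38]
35. n0.acc = true  [S.lim > -8]

30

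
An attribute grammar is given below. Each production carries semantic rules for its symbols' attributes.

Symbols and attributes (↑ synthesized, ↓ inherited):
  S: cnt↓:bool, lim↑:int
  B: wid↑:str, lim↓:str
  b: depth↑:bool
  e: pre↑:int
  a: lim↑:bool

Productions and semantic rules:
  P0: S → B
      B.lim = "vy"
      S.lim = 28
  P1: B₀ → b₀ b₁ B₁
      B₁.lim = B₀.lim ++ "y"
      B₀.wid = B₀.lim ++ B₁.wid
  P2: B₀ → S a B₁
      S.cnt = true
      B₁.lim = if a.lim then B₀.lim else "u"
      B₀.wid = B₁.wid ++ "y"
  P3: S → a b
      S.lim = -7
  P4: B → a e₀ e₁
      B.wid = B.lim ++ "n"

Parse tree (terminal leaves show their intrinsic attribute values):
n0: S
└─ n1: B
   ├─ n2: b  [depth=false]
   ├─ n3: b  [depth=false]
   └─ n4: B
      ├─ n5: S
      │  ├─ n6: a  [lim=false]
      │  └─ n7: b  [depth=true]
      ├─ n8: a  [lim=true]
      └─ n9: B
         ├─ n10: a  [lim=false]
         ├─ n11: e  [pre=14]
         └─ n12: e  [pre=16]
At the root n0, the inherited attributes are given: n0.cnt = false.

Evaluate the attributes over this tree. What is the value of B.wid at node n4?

1. n0.cnt = false  [given at root]
2. n1.lim = "vy"  ["vy"]
3. n2.depth = false  [terminal]
4. n3.depth = false  [terminal]
5. n4.lim = "vyy"  [B₀.lim ++ "y"]
6. n5.cnt = true  [true]
7. n6.lim = false  [terminal]
8. n7.depth = true  [terminal]
9. n5.lim = -7  [-7]
10. n8.lim = true  [terminal]
11. n9.lim = "vyy"  [if a.lim then B₀.lim else "u"]
12. n10.lim = false  [terminal]
13. n11.pre = 14  [terminal]
14. n12.pre = 16  [terminal]
15. n9.wid = "vyyn"  [B.lim ++ "n"]
16. n4.wid = "vyyny"  [B₁.wid ++ "y"]
17. n1.wid = "vyvyyny"  [B₀.lim ++ B₁.wid]
18. n0.lim = 28  [28]

"vyyny"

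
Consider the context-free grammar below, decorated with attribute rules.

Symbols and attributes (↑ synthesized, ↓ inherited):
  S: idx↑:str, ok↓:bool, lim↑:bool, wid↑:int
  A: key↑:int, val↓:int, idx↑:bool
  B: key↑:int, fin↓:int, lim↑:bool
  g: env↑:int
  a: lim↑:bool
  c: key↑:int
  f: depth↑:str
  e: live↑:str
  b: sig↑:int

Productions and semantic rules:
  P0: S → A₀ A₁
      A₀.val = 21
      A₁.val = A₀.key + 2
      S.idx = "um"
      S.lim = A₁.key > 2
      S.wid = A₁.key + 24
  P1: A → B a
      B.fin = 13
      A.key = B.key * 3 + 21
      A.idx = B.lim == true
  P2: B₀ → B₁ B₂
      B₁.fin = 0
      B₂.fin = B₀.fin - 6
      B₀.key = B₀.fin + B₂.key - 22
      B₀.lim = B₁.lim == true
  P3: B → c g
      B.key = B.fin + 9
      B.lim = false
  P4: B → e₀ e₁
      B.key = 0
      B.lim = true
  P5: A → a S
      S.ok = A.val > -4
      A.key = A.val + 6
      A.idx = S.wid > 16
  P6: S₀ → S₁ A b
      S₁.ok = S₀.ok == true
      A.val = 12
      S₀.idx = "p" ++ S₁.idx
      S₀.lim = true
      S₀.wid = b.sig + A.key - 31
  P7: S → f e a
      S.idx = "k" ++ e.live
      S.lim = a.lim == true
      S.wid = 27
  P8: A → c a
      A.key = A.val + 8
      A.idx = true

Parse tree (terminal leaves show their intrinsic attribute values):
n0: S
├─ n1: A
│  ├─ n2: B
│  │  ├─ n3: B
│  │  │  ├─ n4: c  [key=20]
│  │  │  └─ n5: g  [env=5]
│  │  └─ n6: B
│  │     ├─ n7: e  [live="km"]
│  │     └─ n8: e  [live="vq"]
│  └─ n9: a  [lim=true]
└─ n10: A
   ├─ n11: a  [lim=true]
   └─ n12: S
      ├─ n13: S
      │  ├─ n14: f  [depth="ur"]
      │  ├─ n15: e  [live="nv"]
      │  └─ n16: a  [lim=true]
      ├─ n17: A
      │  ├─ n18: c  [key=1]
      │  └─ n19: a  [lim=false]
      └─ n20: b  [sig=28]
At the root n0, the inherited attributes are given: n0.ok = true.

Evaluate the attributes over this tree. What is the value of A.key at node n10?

2

1. n0.ok = true  [given at root]
2. n1.val = 21  [21]
3. n2.fin = 13  [13]
4. n3.fin = 0  [0]
5. n4.key = 20  [terminal]
6. n5.env = 5  [terminal]
7. n3.key = 9  [B.fin + 9]
8. n3.lim = false  [false]
9. n6.fin = 7  [B₀.fin - 6]
10. n7.live = "km"  [terminal]
11. n8.live = "vq"  [terminal]
12. n6.key = 0  [0]
13. n6.lim = true  [true]
14. n2.key = -9  [B₀.fin + B₂.key - 22]
15. n2.lim = false  [B₁.lim == true]
16. n9.lim = true  [terminal]
17. n1.key = -6  [B.key * 3 + 21]
18. n1.idx = false  [B.lim == true]
19. n10.val = -4  [A₀.key + 2]
20. n11.lim = true  [terminal]
21. n12.ok = false  [A.val > -4]
22. n13.ok = false  [S₀.ok == true]
23. n14.depth = "ur"  [terminal]
24. n15.live = "nv"  [terminal]
25. n16.lim = true  [terminal]
26. n13.idx = "knv"  ["k" ++ e.live]
27. n13.lim = true  [a.lim == true]
28. n13.wid = 27  [27]
29. n17.val = 12  [12]
30. n18.key = 1  [terminal]
31. n19.lim = false  [terminal]
32. n17.key = 20  [A.val + 8]
33. n17.idx = true  [true]
34. n20.sig = 28  [terminal]
35. n12.idx = "pknv"  ["p" ++ S₁.idx]
36. n12.lim = true  [true]
37. n12.wid = 17  [b.sig + A.key - 31]
38. n10.key = 2  [A.val + 6]
39. n10.idx = true  [S.wid > 16]
40. n0.idx = "um"  ["um"]
41. n0.lim = false  [A₁.key > 2]
42. n0.wid = 26  [A₁.key + 24]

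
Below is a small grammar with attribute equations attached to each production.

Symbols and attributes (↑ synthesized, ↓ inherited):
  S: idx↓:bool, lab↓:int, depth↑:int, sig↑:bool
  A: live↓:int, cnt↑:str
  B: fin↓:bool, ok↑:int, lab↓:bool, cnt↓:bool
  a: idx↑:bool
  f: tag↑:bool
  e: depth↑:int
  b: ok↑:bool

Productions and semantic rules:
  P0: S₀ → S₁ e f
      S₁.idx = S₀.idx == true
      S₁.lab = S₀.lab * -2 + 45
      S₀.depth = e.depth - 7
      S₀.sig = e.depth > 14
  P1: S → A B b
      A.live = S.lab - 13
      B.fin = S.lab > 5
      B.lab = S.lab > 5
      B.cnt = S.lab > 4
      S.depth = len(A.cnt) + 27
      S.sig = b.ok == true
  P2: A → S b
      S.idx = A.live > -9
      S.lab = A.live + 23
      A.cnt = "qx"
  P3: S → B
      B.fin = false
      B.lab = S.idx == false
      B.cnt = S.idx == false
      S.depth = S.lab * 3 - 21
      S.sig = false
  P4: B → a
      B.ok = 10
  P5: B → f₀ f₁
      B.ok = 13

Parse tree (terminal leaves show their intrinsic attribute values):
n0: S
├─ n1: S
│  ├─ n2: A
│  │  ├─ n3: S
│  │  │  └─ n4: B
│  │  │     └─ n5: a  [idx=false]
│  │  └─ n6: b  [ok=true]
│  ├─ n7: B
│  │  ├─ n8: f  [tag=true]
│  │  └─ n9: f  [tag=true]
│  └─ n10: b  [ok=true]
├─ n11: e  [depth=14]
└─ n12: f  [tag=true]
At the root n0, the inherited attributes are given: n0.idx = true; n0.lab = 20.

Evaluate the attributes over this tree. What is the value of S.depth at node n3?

24

1. n0.idx = true  [given at root]
2. n0.lab = 20  [given at root]
3. n1.idx = true  [S₀.idx == true]
4. n1.lab = 5  [S₀.lab * -2 + 45]
5. n2.live = -8  [S.lab - 13]
6. n3.idx = true  [A.live > -9]
7. n3.lab = 15  [A.live + 23]
8. n4.fin = false  [false]
9. n4.lab = false  [S.idx == false]
10. n4.cnt = false  [S.idx == false]
11. n5.idx = false  [terminal]
12. n4.ok = 10  [10]
13. n3.depth = 24  [S.lab * 3 - 21]
14. n3.sig = false  [false]
15. n6.ok = true  [terminal]
16. n2.cnt = "qx"  ["qx"]
17. n7.fin = false  [S.lab > 5]
18. n7.lab = false  [S.lab > 5]
19. n7.cnt = true  [S.lab > 4]
20. n8.tag = true  [terminal]
21. n9.tag = true  [terminal]
22. n7.ok = 13  [13]
23. n10.ok = true  [terminal]
24. n1.depth = 29  [len(A.cnt) + 27]
25. n1.sig = true  [b.ok == true]
26. n11.depth = 14  [terminal]
27. n12.tag = true  [terminal]
28. n0.depth = 7  [e.depth - 7]
29. n0.sig = false  [e.depth > 14]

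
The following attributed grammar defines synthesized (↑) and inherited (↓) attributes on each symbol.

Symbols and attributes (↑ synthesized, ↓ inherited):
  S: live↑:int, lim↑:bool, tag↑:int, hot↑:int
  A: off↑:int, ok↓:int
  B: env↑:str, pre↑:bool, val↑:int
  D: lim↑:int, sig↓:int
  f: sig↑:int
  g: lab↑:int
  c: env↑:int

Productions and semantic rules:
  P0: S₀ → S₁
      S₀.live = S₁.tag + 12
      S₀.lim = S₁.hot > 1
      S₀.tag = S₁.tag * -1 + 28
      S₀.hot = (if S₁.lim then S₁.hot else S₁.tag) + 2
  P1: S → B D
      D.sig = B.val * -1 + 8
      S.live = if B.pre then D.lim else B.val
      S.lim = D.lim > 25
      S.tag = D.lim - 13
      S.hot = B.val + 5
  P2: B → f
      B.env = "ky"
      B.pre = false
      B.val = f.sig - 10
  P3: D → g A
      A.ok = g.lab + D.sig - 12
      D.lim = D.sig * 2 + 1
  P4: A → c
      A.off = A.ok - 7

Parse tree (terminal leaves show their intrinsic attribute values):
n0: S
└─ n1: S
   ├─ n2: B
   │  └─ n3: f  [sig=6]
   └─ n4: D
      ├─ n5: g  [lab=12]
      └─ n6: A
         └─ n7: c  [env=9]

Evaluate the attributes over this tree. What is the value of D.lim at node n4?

25

1. n3.sig = 6  [terminal]
2. n2.env = "ky"  ["ky"]
3. n2.pre = false  [false]
4. n2.val = -4  [f.sig - 10]
5. n4.sig = 12  [B.val * -1 + 8]
6. n5.lab = 12  [terminal]
7. n6.ok = 12  [g.lab + D.sig - 12]
8. n7.env = 9  [terminal]
9. n6.off = 5  [A.ok - 7]
10. n4.lim = 25  [D.sig * 2 + 1]
11. n1.live = -4  [if B.pre then D.lim else B.val]
12. n1.lim = false  [D.lim > 25]
13. n1.tag = 12  [D.lim - 13]
14. n1.hot = 1  [B.val + 5]
15. n0.live = 24  [S₁.tag + 12]
16. n0.lim = false  [S₁.hot > 1]
17. n0.tag = 16  [S₁.tag * -1 + 28]
18. n0.hot = 14  [(if S₁.lim then S₁.hot else S₁.tag) + 2]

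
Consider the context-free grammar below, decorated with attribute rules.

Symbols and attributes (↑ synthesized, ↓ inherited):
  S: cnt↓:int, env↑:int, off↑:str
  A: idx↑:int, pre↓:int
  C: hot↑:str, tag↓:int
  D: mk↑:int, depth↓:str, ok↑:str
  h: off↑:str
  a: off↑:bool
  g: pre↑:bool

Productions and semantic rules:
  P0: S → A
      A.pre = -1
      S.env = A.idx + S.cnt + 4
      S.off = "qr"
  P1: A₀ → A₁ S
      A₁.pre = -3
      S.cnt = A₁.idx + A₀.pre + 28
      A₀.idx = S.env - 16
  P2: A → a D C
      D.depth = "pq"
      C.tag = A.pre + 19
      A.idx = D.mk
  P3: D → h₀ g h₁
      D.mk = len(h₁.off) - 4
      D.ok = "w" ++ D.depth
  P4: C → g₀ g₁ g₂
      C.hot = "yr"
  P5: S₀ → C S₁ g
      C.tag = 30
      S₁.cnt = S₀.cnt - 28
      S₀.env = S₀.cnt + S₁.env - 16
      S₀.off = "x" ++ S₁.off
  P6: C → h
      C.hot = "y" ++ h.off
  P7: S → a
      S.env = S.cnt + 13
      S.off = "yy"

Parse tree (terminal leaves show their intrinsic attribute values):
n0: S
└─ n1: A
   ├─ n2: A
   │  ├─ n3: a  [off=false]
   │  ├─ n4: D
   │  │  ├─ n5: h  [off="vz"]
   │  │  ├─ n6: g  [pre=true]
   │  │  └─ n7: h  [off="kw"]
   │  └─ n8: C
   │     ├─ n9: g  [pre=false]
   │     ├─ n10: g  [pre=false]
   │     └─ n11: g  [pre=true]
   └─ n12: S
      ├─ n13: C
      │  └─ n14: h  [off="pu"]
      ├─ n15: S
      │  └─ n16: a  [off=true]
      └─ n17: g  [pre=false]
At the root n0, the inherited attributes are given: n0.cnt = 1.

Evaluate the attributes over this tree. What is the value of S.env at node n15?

10

1. n0.cnt = 1  [given at root]
2. n1.pre = -1  [-1]
3. n2.pre = -3  [-3]
4. n3.off = false  [terminal]
5. n4.depth = "pq"  ["pq"]
6. n5.off = "vz"  [terminal]
7. n6.pre = true  [terminal]
8. n7.off = "kw"  [terminal]
9. n4.mk = -2  [len(h₁.off) - 4]
10. n4.ok = "wpq"  ["w" ++ D.depth]
11. n8.tag = 16  [A.pre + 19]
12. n9.pre = false  [terminal]
13. n10.pre = false  [terminal]
14. n11.pre = true  [terminal]
15. n8.hot = "yr"  ["yr"]
16. n2.idx = -2  [D.mk]
17. n12.cnt = 25  [A₁.idx + A₀.pre + 28]
18. n13.tag = 30  [30]
19. n14.off = "pu"  [terminal]
20. n13.hot = "ypu"  ["y" ++ h.off]
21. n15.cnt = -3  [S₀.cnt - 28]
22. n16.off = true  [terminal]
23. n15.env = 10  [S.cnt + 13]
24. n15.off = "yy"  ["yy"]
25. n17.pre = false  [terminal]
26. n12.env = 19  [S₀.cnt + S₁.env - 16]
27. n12.off = "xyy"  ["x" ++ S₁.off]
28. n1.idx = 3  [S.env - 16]
29. n0.env = 8  [A.idx + S.cnt + 4]
30. n0.off = "qr"  ["qr"]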